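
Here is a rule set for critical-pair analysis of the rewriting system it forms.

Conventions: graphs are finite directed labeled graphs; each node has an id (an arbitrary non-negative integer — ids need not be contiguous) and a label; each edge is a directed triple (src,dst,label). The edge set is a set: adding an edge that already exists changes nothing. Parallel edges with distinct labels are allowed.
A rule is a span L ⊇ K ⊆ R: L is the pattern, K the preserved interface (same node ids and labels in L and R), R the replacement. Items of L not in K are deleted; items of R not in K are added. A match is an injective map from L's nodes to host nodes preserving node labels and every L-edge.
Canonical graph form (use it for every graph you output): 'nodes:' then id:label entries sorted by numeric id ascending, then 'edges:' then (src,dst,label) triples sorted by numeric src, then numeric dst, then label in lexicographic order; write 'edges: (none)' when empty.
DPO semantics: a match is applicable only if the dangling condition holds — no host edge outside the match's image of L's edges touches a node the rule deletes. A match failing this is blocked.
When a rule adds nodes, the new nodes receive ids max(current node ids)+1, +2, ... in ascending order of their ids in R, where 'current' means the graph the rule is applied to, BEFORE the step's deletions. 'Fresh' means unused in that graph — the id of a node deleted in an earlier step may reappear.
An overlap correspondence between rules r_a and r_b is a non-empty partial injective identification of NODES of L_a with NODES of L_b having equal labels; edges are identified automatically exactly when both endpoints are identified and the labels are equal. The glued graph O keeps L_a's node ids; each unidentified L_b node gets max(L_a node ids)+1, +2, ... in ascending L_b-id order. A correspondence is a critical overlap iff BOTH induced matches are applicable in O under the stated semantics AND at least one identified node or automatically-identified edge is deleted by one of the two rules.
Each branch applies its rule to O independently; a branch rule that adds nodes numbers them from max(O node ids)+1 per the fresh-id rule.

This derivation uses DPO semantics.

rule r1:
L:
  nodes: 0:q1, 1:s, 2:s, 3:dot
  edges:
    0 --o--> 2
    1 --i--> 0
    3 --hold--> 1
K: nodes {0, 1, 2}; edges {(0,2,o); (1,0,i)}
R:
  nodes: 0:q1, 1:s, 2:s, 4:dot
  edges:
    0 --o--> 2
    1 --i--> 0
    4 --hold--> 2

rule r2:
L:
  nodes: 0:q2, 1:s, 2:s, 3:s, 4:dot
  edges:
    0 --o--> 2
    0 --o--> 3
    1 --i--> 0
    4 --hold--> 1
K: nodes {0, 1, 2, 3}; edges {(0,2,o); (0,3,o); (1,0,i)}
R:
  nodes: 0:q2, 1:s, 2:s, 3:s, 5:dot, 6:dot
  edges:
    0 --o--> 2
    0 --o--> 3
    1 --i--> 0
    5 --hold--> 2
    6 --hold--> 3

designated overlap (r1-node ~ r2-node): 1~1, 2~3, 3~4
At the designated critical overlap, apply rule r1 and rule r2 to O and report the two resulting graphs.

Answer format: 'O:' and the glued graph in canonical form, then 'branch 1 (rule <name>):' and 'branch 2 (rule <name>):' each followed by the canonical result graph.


O:
nodes: 0:q1, 1:s, 2:s, 3:dot, 4:q2, 5:s
edges: (0,2,o); (1,0,i); (1,4,i); (3,1,hold); (4,2,o); (4,5,o)
branch 1 (rule r1):
nodes: 0:q1, 1:s, 2:s, 4:q2, 5:s, 6:dot
edges: (0,2,o); (1,0,i); (1,4,i); (4,2,o); (4,5,o); (6,2,hold)
branch 2 (rule r2):
nodes: 0:q1, 1:s, 2:s, 4:q2, 5:s, 6:dot, 7:dot
edges: (0,2,o); (1,0,i); (1,4,i); (4,2,o); (4,5,o); (6,5,hold); (7,2,hold)


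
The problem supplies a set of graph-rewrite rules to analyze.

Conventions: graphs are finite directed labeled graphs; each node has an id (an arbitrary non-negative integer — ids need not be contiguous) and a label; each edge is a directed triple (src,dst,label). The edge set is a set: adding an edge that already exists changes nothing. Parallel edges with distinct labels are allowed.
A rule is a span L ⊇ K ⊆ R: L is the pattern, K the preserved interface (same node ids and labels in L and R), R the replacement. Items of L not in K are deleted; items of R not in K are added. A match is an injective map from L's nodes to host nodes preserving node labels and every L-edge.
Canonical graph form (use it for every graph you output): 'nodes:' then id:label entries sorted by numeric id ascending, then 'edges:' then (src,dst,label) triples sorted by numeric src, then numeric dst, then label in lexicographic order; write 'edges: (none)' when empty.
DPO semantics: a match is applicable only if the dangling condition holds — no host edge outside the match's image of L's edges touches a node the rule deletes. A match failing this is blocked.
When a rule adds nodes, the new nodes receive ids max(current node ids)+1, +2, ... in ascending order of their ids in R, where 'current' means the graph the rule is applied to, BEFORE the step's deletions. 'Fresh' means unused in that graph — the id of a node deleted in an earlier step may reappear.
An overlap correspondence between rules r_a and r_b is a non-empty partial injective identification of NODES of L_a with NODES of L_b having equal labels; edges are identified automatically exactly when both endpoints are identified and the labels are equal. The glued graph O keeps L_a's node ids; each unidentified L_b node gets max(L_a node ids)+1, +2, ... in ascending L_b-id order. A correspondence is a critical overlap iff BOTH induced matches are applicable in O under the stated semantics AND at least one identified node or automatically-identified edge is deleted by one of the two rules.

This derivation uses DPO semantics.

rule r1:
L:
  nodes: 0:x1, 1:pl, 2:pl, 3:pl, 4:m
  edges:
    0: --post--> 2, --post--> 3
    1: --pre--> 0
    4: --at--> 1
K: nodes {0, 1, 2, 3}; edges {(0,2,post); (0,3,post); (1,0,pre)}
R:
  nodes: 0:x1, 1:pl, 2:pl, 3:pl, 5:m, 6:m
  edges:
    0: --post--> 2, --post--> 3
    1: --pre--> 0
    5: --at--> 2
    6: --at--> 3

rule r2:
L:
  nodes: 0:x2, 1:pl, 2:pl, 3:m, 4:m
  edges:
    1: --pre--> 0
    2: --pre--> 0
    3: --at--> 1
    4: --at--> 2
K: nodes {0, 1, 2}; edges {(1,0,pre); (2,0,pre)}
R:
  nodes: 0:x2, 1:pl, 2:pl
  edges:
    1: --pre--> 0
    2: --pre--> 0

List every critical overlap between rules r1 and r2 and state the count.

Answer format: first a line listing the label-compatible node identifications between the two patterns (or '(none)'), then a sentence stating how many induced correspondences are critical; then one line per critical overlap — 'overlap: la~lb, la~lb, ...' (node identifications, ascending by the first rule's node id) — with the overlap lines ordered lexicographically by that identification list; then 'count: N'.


label-compatible node identifications between L(r1) and L(r2): 1~1, 1~2, 2~1, 2~2, 3~1, 3~2, 4~3, 4~4
6 of the induced correspondences are critical overlaps of r1 and r2.
overlap: 1~1, 2~2, 4~3
overlap: 1~1, 3~2, 4~3
overlap: 1~1, 4~3
overlap: 1~2, 2~1, 4~4
overlap: 1~2, 3~1, 4~4
overlap: 1~2, 4~4
count: 6


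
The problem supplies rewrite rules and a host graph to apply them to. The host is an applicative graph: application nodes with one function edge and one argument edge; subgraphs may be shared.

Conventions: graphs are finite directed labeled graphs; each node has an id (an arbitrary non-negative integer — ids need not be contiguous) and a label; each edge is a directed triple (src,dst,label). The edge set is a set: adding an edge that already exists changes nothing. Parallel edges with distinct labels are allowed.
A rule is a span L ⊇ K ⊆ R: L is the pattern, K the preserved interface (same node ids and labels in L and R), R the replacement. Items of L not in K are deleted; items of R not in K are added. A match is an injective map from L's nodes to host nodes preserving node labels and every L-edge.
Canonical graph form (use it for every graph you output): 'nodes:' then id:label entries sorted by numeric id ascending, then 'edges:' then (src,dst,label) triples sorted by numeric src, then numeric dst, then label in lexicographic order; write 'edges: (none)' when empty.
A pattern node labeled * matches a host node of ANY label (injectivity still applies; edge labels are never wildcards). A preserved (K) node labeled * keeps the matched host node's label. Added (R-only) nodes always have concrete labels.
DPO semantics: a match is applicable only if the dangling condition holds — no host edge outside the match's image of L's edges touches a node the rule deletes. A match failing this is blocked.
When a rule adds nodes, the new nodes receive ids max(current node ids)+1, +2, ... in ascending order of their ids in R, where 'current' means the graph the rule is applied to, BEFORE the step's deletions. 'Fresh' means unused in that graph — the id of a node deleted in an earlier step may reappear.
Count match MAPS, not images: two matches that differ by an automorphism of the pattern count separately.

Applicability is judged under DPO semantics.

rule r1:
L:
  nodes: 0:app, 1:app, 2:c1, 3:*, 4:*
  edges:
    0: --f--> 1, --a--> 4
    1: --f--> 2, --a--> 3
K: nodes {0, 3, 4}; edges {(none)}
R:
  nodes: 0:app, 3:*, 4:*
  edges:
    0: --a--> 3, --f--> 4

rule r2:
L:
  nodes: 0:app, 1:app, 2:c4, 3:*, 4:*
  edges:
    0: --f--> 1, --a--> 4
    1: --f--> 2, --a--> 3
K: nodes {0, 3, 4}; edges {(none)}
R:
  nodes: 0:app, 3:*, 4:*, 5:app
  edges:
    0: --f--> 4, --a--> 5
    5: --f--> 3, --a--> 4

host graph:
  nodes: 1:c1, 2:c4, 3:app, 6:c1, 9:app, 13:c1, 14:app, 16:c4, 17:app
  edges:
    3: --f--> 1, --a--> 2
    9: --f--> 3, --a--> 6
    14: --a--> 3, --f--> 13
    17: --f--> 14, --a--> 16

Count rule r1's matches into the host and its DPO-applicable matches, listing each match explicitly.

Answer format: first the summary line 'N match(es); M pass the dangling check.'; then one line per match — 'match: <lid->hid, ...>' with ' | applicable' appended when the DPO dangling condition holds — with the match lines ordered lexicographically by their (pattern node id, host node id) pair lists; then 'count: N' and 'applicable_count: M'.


2 match(es); 1 pass the dangling check.
match: 0->9, 1->3, 2->1, 3->2, 4->6
match: 0->17, 1->14, 2->13, 3->3, 4->16 | applicable
count: 2
applicable_count: 1


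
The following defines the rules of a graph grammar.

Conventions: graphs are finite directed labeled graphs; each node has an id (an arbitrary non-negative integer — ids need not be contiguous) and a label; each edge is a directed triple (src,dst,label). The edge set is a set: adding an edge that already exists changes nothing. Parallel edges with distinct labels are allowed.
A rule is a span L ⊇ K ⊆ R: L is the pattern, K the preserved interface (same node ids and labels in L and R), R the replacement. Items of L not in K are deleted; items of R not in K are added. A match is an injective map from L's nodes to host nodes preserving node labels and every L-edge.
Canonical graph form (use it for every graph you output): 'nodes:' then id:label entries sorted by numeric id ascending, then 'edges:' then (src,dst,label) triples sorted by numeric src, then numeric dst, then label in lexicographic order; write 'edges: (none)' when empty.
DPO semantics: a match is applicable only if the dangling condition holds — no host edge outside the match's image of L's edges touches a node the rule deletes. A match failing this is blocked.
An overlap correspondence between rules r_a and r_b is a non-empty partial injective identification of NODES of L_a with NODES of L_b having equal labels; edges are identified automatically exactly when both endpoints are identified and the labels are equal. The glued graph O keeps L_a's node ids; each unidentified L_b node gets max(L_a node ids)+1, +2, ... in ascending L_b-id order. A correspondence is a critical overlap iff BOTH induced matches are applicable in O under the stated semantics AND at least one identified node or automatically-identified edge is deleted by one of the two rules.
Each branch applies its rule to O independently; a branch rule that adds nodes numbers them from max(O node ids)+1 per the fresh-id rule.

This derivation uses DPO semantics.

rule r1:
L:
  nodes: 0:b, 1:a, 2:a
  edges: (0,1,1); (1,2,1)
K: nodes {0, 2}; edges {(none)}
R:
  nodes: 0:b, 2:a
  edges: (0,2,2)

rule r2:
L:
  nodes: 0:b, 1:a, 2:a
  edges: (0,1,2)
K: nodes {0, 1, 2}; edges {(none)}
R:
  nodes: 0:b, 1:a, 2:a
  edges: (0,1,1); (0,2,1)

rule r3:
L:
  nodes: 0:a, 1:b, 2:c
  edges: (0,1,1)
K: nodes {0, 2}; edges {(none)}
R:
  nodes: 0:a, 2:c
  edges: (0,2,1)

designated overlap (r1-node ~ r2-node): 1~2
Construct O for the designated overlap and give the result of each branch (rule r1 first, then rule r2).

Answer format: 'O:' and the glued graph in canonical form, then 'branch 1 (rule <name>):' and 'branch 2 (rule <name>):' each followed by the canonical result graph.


O:
nodes: 0:b, 1:a, 2:a, 3:b, 4:a
edges: (0,1,1); (1,2,1); (3,4,2)
branch 1 (rule r1):
nodes: 0:b, 2:a, 3:b, 4:a
edges: (0,2,2); (3,4,2)
branch 2 (rule r2):
nodes: 0:b, 1:a, 2:a, 3:b, 4:a
edges: (0,1,1); (1,2,1); (3,1,1); (3,4,1)


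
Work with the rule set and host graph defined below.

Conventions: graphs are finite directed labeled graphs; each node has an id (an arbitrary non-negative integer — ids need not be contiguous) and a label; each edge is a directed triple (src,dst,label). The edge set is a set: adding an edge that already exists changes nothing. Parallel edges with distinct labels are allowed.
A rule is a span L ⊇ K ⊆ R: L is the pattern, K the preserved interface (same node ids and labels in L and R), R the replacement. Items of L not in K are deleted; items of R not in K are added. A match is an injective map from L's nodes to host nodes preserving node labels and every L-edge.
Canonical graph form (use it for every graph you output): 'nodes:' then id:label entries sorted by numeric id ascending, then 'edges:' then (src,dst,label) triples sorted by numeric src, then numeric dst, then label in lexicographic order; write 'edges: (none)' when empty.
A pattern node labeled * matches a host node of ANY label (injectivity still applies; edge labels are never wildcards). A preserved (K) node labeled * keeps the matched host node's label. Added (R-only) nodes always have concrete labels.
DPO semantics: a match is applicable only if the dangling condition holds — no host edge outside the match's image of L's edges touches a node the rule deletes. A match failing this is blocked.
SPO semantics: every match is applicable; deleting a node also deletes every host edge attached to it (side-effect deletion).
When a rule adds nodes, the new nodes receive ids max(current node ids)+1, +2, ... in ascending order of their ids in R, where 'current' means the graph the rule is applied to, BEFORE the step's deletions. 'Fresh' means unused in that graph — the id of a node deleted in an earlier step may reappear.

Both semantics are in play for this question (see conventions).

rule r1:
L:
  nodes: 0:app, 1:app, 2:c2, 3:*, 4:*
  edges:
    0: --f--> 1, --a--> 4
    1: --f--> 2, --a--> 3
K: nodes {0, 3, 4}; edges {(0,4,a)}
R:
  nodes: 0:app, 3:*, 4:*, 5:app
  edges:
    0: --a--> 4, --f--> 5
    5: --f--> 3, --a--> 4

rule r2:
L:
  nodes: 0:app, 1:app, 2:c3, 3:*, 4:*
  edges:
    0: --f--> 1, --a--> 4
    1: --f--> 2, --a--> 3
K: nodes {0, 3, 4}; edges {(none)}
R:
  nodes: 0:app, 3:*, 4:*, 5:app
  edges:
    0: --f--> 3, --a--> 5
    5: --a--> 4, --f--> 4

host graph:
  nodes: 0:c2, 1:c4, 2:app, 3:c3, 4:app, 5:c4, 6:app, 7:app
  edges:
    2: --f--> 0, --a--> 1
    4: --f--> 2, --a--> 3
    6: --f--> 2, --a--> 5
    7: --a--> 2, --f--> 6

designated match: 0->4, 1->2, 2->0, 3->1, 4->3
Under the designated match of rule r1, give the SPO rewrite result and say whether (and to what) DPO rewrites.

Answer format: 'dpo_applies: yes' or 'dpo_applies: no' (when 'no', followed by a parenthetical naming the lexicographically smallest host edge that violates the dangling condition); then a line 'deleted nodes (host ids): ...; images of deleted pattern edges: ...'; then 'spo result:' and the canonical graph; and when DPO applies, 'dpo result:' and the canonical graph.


dpo_applies: no
(the rule deletes node 2, which keeps host edge (6,2,f) outside the match image — the dangling condition fails, DPO blocks; SPO proceeds and side-deletes such edges)
deleted nodes (host ids): 0, 2; images of deleted pattern edges: (2,0,f); (2,1,a); (4,2,f)
spo result:
nodes: 1:c4, 3:c3, 4:app, 5:c4, 6:app, 7:app, 8:app
edges: (4,3,a); (4,8,f); (6,5,a); (7,6,f); (8,1,f); (8,3,a)


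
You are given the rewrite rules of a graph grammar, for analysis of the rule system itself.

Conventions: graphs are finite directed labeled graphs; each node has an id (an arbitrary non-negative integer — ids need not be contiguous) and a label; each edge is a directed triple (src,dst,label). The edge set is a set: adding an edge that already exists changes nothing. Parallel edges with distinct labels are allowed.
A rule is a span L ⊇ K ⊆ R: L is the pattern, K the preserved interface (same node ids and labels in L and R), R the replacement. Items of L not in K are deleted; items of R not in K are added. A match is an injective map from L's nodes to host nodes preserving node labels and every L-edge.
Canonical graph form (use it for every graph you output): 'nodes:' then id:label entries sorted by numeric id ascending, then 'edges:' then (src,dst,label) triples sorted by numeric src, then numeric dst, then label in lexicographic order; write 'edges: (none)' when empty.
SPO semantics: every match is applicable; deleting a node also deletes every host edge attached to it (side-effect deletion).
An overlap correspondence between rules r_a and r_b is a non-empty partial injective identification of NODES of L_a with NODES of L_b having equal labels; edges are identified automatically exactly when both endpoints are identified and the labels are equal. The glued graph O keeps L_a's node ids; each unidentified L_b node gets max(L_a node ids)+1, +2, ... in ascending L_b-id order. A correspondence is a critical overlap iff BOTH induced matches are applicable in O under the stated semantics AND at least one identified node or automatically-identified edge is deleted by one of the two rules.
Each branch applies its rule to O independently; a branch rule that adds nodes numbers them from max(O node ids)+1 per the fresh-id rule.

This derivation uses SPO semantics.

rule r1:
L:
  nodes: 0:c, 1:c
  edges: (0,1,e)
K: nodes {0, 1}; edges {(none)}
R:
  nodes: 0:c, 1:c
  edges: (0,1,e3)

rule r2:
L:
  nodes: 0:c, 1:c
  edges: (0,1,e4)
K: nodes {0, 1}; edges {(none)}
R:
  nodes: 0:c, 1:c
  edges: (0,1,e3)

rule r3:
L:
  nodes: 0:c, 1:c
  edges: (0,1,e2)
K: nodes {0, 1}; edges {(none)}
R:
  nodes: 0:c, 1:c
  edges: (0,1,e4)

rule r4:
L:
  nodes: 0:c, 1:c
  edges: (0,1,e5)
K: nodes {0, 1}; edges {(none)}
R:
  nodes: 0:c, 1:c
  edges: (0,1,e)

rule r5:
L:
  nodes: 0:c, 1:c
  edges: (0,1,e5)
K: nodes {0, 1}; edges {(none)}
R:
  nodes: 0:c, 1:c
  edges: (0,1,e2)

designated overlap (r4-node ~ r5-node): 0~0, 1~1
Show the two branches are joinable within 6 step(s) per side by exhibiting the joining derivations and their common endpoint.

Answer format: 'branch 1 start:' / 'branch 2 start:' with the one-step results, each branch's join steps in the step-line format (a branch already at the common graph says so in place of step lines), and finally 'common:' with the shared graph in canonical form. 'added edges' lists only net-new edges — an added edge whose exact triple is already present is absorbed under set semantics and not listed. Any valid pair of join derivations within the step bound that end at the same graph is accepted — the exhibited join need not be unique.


branch 1 start:
nodes: 0:c, 1:c
edges: (0,1,e)
branch 2 start:
nodes: 0:c, 1:c
edges: (0,1,e2)
branch 1 step 1: rule r1; match: 0->0, 1->1; deleted nodes (none); deleted edges (0,1,e); added nodes (none); added edges (0,1,e3); result: nodes: 0:c, 1:c edges: (0,1,e3)
branch 2 step 1: rule r3; match: 0->0, 1->1; deleted nodes (none); deleted edges (0,1,e2); added nodes (none); added edges (0,1,e4); result: nodes: 0:c, 1:c edges: (0,1,e4)
branch 2 step 2: rule r2; match: 0->0, 1->1; deleted nodes (none); deleted edges (0,1,e4); added nodes (none); added edges (0,1,e3); result: nodes: 0:c, 1:c edges: (0,1,e3)
common:
nodes: 0:c, 1:c
edges: (0,1,e3)


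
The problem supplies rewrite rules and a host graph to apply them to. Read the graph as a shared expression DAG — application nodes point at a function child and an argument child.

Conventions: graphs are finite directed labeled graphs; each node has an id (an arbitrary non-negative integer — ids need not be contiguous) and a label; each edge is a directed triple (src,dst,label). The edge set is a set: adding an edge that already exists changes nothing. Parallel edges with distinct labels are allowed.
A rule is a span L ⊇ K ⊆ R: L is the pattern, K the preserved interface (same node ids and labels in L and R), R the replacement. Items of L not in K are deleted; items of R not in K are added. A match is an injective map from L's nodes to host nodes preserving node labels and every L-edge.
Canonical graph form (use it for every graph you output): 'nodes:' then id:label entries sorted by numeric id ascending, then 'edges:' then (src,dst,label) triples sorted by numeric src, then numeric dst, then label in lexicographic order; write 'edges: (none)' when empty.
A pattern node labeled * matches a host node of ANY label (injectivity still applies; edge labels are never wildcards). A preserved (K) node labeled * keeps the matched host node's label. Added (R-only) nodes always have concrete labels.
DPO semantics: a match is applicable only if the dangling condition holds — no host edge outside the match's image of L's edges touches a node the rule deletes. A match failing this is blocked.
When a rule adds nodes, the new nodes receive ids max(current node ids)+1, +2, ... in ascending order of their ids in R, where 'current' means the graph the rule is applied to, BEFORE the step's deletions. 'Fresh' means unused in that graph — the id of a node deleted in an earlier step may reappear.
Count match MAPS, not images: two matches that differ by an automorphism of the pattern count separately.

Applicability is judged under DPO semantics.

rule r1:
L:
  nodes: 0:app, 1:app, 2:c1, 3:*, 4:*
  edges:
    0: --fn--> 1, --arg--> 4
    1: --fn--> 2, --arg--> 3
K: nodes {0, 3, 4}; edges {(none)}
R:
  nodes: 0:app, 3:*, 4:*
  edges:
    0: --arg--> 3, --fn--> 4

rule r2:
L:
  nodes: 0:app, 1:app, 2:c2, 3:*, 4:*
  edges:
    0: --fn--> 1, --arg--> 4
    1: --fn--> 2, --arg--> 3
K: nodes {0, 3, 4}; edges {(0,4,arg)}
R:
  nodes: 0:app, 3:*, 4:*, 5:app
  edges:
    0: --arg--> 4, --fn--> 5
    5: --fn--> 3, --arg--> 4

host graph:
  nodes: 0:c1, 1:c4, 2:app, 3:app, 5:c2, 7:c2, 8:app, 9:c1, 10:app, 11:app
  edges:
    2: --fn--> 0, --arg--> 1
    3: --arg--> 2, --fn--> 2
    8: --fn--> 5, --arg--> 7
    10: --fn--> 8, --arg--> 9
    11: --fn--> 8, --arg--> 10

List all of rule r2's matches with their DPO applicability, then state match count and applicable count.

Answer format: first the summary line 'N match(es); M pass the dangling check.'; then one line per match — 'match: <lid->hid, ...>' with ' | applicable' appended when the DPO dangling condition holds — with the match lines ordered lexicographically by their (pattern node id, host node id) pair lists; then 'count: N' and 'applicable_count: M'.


2 match(es); 0 pass the dangling check.
match: 0->10, 1->8, 2->5, 3->7, 4->9
match: 0->11, 1->8, 2->5, 3->7, 4->10
count: 2
applicable_count: 0


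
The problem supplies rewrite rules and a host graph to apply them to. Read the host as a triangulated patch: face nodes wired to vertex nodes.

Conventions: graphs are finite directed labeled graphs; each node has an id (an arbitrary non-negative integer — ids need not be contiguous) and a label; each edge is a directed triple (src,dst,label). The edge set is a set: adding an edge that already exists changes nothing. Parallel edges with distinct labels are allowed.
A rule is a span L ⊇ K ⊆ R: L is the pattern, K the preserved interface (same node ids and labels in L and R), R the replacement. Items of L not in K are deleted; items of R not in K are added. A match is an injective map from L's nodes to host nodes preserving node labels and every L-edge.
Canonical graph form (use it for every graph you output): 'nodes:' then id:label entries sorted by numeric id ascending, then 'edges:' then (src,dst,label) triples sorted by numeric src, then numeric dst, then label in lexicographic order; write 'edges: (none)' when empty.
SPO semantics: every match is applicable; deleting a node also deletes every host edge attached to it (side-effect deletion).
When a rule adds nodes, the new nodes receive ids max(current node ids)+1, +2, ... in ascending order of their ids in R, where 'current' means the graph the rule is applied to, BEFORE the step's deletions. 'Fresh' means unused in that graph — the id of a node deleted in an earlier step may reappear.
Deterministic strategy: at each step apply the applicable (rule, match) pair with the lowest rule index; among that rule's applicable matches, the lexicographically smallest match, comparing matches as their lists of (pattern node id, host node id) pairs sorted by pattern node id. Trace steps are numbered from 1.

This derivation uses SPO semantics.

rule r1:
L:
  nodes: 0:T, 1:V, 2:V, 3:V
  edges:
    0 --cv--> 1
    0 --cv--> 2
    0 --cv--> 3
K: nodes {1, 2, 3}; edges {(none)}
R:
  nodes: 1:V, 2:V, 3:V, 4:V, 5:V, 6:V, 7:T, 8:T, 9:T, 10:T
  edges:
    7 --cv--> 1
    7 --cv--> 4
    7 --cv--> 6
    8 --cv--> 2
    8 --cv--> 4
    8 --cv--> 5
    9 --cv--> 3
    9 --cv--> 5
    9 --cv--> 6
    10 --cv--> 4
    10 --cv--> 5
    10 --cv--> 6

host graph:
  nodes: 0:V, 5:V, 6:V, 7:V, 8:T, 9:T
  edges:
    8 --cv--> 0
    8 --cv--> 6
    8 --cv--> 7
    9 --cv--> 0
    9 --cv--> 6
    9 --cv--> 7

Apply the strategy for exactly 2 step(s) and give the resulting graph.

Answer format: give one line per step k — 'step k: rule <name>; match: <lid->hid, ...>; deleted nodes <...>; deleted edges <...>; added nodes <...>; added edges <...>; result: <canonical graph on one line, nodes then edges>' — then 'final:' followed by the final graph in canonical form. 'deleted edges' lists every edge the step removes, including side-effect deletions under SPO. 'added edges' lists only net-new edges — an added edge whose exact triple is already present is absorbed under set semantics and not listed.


step 1: rule r1; match: 0->8, 1->0, 2->6, 3->7; deleted nodes 8; deleted edges (8,0,cv); (8,6,cv); (8,7,cv); added nodes 10, 11, 12, 13, 14, 15, 16; added edges (13,0,cv); (13,10,cv); (13,12,cv); (14,6,cv); (14,10,cv); (14,11,cv); (15,7,cv); (15,11,cv); (15,12,cv); (16,10,cv); (16,11,cv); (16,12,cv); result: nodes: 0:V, 5:V, 6:V, 7:V, 9:T, 10:V, 11:V, 12:V, 13:T, 14:T, 15:T, 16:T edges: (9,0,cv); (9,6,cv); (9,7,cv); (13,0,cv); (13,10,cv); (13,12,cv); (14,6,cv); (14,10,cv); (14,11,cv); (15,7,cv); (15,11,cv); (15,12,cv); (16,10,cv); (16,11,cv); (16,12,cv)
step 2: rule r1; match: 0->9, 1->0, 2->6, 3->7; deleted nodes 9; deleted edges (9,0,cv); (9,6,cv); (9,7,cv); added nodes 17, 18, 19, 20, 21, 22, 23; added edges (20,0,cv); (20,17,cv); (20,19,cv); (21,6,cv); (21,17,cv); (21,18,cv); (22,7,cv); (22,18,cv); (22,19,cv); (23,17,cv); (23,18,cv); (23,19,cv); result: nodes: 0:V, 5:V, 6:V, 7:V, 10:V, 11:V, 12:V, 13:T, 14:T, 15:T, 16:T, 17:V, 18:V, 19:V, 20:T, 21:T, 22:T, 23:T edges: (13,0,cv); (13,10,cv); (13,12,cv); (14,6,cv); (14,10,cv); (14,11,cv); (15,7,cv); (15,11,cv); (15,12,cv); (16,10,cv); (16,11,cv); (16,12,cv); (20,0,cv); (20,17,cv); (20,19,cv); (21,6,cv); (21,17,cv); (21,18,cv); (22,7,cv); (22,18,cv); (22,19,cv); (23,17,cv); (23,18,cv); (23,19,cv)
final:
nodes: 0:V, 5:V, 6:V, 7:V, 10:V, 11:V, 12:V, 13:T, 14:T, 15:T, 16:T, 17:V, 18:V, 19:V, 20:T, 21:T, 22:T, 23:T
edges: (13,0,cv); (13,10,cv); (13,12,cv); (14,6,cv); (14,10,cv); (14,11,cv); (15,7,cv); (15,11,cv); (15,12,cv); (16,10,cv); (16,11,cv); (16,12,cv); (20,0,cv); (20,17,cv); (20,19,cv); (21,6,cv); (21,17,cv); (21,18,cv); (22,7,cv); (22,18,cv); (22,19,cv); (23,17,cv); (23,18,cv); (23,19,cv)


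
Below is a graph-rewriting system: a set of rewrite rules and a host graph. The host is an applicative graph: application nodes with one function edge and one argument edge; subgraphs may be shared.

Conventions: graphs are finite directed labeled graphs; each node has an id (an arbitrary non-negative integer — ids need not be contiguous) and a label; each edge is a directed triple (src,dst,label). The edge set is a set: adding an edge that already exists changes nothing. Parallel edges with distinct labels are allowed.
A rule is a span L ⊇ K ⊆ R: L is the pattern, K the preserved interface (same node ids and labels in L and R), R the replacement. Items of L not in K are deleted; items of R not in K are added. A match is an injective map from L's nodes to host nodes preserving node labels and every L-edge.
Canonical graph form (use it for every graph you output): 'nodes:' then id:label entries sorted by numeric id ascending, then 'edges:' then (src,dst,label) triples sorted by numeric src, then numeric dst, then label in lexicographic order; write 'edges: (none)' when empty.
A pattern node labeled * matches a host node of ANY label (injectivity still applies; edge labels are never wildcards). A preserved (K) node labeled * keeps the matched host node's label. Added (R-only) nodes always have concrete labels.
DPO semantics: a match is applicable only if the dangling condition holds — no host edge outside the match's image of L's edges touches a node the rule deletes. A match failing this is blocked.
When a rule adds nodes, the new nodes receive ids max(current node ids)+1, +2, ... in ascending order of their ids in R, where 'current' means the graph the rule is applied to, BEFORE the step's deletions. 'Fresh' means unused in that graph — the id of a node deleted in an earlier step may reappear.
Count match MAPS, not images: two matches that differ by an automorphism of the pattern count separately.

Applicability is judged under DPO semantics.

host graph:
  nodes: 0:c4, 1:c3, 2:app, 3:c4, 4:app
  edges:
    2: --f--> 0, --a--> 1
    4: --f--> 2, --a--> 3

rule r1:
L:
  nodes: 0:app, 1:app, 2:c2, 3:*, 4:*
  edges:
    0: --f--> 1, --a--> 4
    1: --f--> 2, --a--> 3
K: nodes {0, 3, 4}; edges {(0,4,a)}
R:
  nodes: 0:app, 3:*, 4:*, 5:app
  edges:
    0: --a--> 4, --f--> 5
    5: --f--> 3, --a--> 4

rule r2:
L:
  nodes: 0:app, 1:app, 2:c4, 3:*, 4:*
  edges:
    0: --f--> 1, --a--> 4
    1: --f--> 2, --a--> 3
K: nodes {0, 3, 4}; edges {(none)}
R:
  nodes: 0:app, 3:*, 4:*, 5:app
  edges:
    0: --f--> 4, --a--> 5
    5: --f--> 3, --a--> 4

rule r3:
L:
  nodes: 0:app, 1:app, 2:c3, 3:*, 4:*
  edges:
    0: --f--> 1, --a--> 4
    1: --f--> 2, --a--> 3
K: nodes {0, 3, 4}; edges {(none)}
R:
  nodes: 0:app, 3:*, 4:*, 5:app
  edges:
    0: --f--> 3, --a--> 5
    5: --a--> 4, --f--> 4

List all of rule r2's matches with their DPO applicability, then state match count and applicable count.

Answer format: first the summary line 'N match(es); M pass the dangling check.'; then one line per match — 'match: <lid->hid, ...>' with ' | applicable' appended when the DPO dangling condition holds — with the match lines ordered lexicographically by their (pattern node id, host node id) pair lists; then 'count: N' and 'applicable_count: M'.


1 match(es); 1 pass the dangling check.
match: 0->4, 1->2, 2->0, 3->1, 4->3 | applicable
count: 1
applicable_count: 1


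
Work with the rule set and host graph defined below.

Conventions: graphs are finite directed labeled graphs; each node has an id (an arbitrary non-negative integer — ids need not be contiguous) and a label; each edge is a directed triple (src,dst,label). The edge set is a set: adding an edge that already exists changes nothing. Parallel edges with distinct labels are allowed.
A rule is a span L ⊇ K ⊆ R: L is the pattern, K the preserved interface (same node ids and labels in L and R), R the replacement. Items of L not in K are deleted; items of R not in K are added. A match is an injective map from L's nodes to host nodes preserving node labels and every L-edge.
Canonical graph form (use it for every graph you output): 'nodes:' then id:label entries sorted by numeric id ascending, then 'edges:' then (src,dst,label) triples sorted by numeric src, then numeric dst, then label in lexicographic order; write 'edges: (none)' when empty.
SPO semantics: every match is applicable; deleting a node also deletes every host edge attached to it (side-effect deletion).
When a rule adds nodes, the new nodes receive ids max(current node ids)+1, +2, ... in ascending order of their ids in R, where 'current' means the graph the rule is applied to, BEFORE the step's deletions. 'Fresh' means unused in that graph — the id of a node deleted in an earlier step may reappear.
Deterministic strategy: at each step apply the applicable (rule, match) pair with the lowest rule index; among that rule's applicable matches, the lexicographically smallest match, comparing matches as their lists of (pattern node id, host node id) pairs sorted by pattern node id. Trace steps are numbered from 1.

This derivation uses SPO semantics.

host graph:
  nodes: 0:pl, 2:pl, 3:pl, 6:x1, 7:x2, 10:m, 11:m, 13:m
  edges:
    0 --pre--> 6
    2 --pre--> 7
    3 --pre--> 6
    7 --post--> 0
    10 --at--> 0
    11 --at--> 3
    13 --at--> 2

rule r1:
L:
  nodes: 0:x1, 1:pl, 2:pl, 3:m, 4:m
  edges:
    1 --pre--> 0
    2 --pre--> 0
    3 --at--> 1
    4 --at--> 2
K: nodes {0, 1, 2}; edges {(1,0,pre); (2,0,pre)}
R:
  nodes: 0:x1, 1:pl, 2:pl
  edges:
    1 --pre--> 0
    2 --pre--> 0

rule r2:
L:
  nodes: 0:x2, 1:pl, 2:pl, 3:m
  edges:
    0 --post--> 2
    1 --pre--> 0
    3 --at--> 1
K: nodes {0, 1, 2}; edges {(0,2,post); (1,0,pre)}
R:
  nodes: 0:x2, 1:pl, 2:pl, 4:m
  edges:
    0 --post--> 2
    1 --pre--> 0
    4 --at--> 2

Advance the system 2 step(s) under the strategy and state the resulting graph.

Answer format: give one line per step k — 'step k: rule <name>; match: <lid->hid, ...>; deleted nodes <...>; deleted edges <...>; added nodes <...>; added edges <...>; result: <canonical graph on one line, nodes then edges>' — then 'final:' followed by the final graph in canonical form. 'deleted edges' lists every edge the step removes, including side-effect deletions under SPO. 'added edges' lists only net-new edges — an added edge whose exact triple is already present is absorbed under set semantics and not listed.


step 1: rule r1; match: 0->6, 1->0, 2->3, 3->10, 4->11; deleted nodes 10, 11; deleted edges (10,0,at); (11,3,at); added nodes (none); added edges (none); result: nodes: 0:pl, 2:pl, 3:pl, 6:x1, 7:x2, 13:m edges: (0,6,pre); (2,7,pre); (3,6,pre); (7,0,post); (13,2,at)
step 2: rule r2; match: 0->7, 1->2, 2->0, 3->13; deleted nodes 13; deleted edges (13,2,at); added nodes 14; added edges (14,0,at); result: nodes: 0:pl, 2:pl, 3:pl, 6:x1, 7:x2, 14:m edges: (0,6,pre); (2,7,pre); (3,6,pre); (7,0,post); (14,0,at)
final:
nodes: 0:pl, 2:pl, 3:pl, 6:x1, 7:x2, 14:m
edges: (0,6,pre); (2,7,pre); (3,6,pre); (7,0,post); (14,0,at)


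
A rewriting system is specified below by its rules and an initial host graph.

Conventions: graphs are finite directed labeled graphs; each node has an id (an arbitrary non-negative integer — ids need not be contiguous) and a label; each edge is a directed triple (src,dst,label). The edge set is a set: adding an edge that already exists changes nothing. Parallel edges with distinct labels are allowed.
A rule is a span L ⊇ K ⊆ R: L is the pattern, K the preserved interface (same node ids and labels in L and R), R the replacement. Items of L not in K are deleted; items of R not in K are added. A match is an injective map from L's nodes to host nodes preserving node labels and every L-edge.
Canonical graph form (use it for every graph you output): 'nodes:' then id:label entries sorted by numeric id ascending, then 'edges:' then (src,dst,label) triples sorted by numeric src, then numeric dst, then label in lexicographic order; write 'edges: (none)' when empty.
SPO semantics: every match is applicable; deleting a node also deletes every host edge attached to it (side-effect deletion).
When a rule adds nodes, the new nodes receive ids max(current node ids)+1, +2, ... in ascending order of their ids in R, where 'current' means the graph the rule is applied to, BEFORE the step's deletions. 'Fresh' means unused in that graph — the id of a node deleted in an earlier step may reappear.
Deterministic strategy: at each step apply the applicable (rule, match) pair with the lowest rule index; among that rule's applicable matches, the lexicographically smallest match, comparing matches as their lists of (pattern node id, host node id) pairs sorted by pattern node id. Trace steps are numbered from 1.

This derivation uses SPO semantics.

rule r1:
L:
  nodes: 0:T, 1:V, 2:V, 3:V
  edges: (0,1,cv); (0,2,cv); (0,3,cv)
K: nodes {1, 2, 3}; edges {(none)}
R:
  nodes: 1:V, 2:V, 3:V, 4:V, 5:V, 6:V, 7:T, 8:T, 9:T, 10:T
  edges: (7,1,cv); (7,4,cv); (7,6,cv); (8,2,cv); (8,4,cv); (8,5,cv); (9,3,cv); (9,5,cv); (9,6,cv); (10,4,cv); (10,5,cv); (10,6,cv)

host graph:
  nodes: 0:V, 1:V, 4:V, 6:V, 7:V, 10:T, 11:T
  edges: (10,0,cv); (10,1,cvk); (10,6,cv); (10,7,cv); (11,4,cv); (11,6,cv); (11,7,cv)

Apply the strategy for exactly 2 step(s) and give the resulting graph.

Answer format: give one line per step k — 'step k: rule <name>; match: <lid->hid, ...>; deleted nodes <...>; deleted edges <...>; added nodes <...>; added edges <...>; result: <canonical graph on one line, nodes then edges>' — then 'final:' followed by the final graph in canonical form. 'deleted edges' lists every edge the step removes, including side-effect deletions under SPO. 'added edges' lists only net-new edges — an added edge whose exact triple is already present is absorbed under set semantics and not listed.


step 1: rule r1; match: 0->10, 1->0, 2->6, 3->7; deleted nodes 10; deleted edges (10,0,cv); (10,1,cvk); (10,6,cv); (10,7,cv); added nodes 12, 13, 14, 15, 16, 17, 18; added edges (15,0,cv); (15,12,cv); (15,14,cv); (16,6,cv); (16,12,cv); (16,13,cv); (17,7,cv); (17,13,cv); (17,14,cv); (18,12,cv); (18,13,cv); (18,14,cv); result: nodes: 0:V, 1:V, 4:V, 6:V, 7:V, 11:T, 12:V, 13:V, 14:V, 15:T, 16:T, 17:T, 18:T edges: (11,4,cv); (11,6,cv); (11,7,cv); (15,0,cv); (15,12,cv); (15,14,cv); (16,6,cv); (16,12,cv); (16,13,cv); (17,7,cv); (17,13,cv); (17,14,cv); (18,12,cv); (18,13,cv); (18,14,cv)
step 2: rule r1; match: 0->11, 1->4, 2->6, 3->7; deleted nodes 11; deleted edges (11,4,cv); (11,6,cv); (11,7,cv); added nodes 19, 20, 21, 22, 23, 24, 25; added edges (22,4,cv); (22,19,cv); (22,21,cv); (23,6,cv); (23,19,cv); (23,20,cv); (24,7,cv); (24,20,cv); (24,21,cv); (25,19,cv); (25,20,cv); (25,21,cv); result: nodes: 0:V, 1:V, 4:V, 6:V, 7:V, 12:V, 13:V, 14:V, 15:T, 16:T, 17:T, 18:T, 19:V, 20:V, 21:V, 22:T, 23:T, 24:T, 25:T edges: (15,0,cv); (15,12,cv); (15,14,cv); (16,6,cv); (16,12,cv); (16,13,cv); (17,7,cv); (17,13,cv); (17,14,cv); (18,12,cv); (18,13,cv); (18,14,cv); (22,4,cv); (22,19,cv); (22,21,cv); (23,6,cv); (23,19,cv); (23,20,cv); (24,7,cv); (24,20,cv); (24,21,cv); (25,19,cv); (25,20,cv); (25,21,cv)
final:
nodes: 0:V, 1:V, 4:V, 6:V, 7:V, 12:V, 13:V, 14:V, 15:T, 16:T, 17:T, 18:T, 19:V, 20:V, 21:V, 22:T, 23:T, 24:T, 25:T
edges: (15,0,cv); (15,12,cv); (15,14,cv); (16,6,cv); (16,12,cv); (16,13,cv); (17,7,cv); (17,13,cv); (17,14,cv); (18,12,cv); (18,13,cv); (18,14,cv); (22,4,cv); (22,19,cv); (22,21,cv); (23,6,cv); (23,19,cv); (23,20,cv); (24,7,cv); (24,20,cv); (24,21,cv); (25,19,cv); (25,20,cv); (25,21,cv)


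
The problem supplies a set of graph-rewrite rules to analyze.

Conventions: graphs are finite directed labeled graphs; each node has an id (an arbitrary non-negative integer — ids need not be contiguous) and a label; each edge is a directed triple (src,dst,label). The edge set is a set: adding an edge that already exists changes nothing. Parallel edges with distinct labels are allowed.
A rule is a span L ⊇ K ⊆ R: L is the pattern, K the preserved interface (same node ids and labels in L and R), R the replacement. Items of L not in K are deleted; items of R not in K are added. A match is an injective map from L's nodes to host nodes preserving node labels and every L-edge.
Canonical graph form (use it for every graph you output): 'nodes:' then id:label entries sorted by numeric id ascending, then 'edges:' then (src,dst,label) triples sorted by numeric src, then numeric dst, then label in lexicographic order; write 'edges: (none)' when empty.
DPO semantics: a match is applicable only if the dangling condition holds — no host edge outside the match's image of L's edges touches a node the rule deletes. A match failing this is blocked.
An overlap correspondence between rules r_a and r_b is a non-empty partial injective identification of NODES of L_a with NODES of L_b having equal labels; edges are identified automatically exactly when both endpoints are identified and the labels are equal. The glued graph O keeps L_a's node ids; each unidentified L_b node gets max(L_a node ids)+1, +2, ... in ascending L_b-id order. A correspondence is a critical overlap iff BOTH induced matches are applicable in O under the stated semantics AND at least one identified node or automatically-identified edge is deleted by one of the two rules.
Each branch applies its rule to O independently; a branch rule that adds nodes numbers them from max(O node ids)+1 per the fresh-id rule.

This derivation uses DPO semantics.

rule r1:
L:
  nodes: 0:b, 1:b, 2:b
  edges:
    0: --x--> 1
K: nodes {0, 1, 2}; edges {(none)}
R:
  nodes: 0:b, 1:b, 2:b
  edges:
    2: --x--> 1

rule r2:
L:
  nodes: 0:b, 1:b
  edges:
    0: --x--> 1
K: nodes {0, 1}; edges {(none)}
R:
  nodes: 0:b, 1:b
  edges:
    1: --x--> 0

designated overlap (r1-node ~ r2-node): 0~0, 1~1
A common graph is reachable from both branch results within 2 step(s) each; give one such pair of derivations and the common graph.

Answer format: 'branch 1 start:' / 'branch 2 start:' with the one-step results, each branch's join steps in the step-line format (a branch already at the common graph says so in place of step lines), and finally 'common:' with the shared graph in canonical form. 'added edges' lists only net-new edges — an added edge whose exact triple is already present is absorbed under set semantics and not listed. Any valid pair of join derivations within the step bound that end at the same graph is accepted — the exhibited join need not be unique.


branch 1 start:
nodes: 0:b, 1:b, 2:b
edges: (2,1,x)
branch 2 start:
nodes: 0:b, 1:b, 2:b
edges: (1,0,x)
branch 1 step 1: rule r1; match: 0->2, 1->1, 2->0; deleted nodes (none); deleted edges (2,1,x); added nodes (none); added edges (0,1,x); result: nodes: 0:b, 1:b, 2:b edges: (0,1,x)
branch 2 step 1: rule r2; match: 0->1, 1->0; deleted nodes (none); deleted edges (1,0,x); added nodes (none); added edges (0,1,x); result: nodes: 0:b, 1:b, 2:b edges: (0,1,x)
common:
nodes: 0:b, 1:b, 2:b
edges: (0,1,x)
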